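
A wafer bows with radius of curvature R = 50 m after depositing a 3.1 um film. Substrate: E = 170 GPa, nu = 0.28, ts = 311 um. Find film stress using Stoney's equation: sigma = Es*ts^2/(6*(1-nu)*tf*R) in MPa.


Step 1: Compute numerator: Es * ts^2 = 170 * 311^2 = 16442570 (GPa*um^2)
Step 2: Compute denominator (R in um): 6*(1-nu)*tf*R = 6*0.72*3.1*50e6 = 669600000.0 (um^2)
Step 3: sigma (GPa) = 16442570 / 669600000.0 = 2.4556e-02 GPa
Step 4: Convert to MPa (x1000): sigma = 24.6 MPa


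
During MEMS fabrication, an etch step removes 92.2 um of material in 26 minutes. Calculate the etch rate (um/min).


Step 1: Etch rate = depth / time
Step 2: rate = 92.2 / 26
rate = 3.546 um/min


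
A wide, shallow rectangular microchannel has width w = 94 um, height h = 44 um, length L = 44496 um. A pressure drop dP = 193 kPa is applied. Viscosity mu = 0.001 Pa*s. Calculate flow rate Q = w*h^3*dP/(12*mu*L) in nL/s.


Step 1: Convert all dimensions to SI (meters).
w = 94e-6 m, h = 44e-6 m, L = 44496e-6 m, dP = 193e3 Pa
Step 2: Q = w * h^3 * dP / (12 * mu * L)
Q = 94e-6 * (44e-6)^3 * 193e3 / (12 * 0.001 * 44496e-6) = 2.89428287e-09 m^3/s
Step 3: Convert Q from m^3/s to nL/s (1 m^3 = 1e12 nL, so multiply by 1e12).
Q = 2894.283 nL/s


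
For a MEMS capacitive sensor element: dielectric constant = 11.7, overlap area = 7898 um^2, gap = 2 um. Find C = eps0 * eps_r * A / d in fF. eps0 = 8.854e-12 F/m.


Step 1: Convert area to m^2: A = 7898e-12 m^2
Step 2: Convert gap to m: d = 2e-6 m
Step 3: C = eps0 * eps_r * A / d
C = 8.854e-12 * 11.7 * 7898e-12 / 2e-6
Step 4: Convert to fF (multiply by 1e15).
C = 409.08 fF


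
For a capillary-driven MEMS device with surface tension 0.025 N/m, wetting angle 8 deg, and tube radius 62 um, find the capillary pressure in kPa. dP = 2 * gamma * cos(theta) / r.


Step 1: cos(8 deg) = 0.9903
Step 2: Convert r to m: r = 62e-6 m
Step 3: dP = 2 * 0.025 * 0.9903 / 62e-6 = 798.6 Pa
Step 4: Convert Pa to kPa (divide by 1000).
dP = 0.8 kPa


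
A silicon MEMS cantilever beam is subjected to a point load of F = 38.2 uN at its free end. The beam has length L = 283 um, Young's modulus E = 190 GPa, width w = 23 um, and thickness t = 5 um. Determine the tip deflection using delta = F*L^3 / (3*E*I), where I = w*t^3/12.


Step 1: Calculate the second moment of area.
I = w * t^3 / 12 = 23 * 5^3 / 12 = 239.5833 um^4
Step 2: Convert E to consistent units (1 GPa = 1000 uN/um^2).
E = 190 GPa = 190000 uN/um^2
Step 3: Calculate tip deflection.
delta = F * L^3 / (3 * E * I)
delta = 38.2 * 283^3 / (3 * 190000 * 239.5833)
delta = 6.34 um


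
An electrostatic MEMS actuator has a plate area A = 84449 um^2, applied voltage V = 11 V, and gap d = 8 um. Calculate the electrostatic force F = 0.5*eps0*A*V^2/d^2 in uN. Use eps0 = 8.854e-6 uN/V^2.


Step 1: Identify parameters.
eps0 = 8.854e-6 uN/V^2, A = 84449 um^2, V = 11 V, d = 8 um
Step 2: Compute V^2 = 11^2 = 121
Step 3: Compute d^2 = 8^2 = 64
Step 4: F = 0.5 * 8.854e-6 * 84449 * 121 / 64
F = 0.707 uN


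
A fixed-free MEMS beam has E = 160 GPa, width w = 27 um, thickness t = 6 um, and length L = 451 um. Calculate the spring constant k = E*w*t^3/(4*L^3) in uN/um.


Step 1: Convert E to consistent units (1 GPa = 1000 uN/um^2).
E = 160 GPa = 160000 uN/um^2
Step 2: Compute t^3 = 6^3 = 216
Step 3: Compute L^3 = 451^3 = 91733851
Step 4: k = 160000 * 27 * 216 / (4 * 91733851)
k = 2.543 uN/um


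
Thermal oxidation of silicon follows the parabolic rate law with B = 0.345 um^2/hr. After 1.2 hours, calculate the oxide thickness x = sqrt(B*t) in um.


Step 1: Compute B*t = 0.345 * 1.2 = 0.414
Step 2: x = sqrt(0.414)
x = 0.643 um


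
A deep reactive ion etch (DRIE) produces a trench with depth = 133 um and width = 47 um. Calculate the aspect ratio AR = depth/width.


Step 1: AR = depth / width
Step 2: AR = 133 / 47
AR = 2.8


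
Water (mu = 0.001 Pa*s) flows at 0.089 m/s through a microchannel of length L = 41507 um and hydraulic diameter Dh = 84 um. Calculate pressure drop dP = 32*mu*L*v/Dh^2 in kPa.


Step 1: Convert to SI: L = 41507e-6 m, Dh = 84e-6 m
Step 2: dP = 32 * 0.001 * 41507e-6 * 0.089 / (84e-6)^2
Step 3: dP = 16753.39 Pa
Step 4: Convert to kPa: dP = 16.75 kPa


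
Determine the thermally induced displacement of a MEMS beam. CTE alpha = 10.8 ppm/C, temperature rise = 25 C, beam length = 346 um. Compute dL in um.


Step 1: Convert CTE: alpha = 10.8 ppm/C = 10.8e-6 /C
Step 2: dL = 10.8e-6 * 25 * 346
dL = 0.0934 um


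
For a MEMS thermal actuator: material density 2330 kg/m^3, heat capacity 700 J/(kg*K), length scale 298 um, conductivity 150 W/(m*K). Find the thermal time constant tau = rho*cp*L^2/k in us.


Step 1: Convert L to m: L = 298e-6 m
Step 2: L^2 = (298e-6)^2 = 8.8804e-08 m^2
Step 3: tau = 2330 * 700 * 8.8804e-08 / 150 = 9.6559549e-04 s
Step 4: Convert to microseconds (multiply by 1e6).
tau = 965.595 us


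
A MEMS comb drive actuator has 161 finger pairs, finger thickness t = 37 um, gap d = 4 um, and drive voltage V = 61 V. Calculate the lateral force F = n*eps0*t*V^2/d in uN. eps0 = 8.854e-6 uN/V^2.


Step 1: Parameters: n=161, eps0=8.854e-6 uN/V^2, t=37 um, V=61 V, d=4 um
Step 2: V^2 = 3721
Step 3: F = 161 * 8.854e-6 * 37 * 3721 / 4
F = 49.064 uN


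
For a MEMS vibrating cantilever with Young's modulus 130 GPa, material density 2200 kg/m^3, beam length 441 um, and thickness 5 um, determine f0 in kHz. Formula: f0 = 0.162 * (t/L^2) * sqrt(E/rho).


Step 1: Convert units to SI.
t_SI = 5e-6 m, L_SI = 441e-6 m
Step 2: Calculate sqrt(E/rho).
sqrt(130e9 / 2200) = 7687.06 m/s
Step 3: Compute f0.
f0 = 0.162 * 5e-6 / (441e-6)^2 * 7687.06 = 32016.1 Hz = 32.02 kHz


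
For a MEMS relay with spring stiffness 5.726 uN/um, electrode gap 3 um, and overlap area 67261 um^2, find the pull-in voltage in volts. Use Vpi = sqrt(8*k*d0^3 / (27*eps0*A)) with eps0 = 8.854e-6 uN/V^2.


Step 1: Compute numerator: 8 * k * d0^3 = 8 * 5.726 * 3^3 = 1236.816
Step 2: Compute denominator: 27 * eps0 * A = 27 * 8.854e-6 * 67261 = 16.07928
Step 3: Vpi = sqrt(1236.816 / 16.07928)
Vpi = 8.77 V


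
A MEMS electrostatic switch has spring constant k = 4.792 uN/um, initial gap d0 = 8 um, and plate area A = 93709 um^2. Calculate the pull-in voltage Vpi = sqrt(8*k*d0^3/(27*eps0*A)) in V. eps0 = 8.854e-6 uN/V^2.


Step 1: Compute numerator: 8 * k * d0^3 = 8 * 4.792 * 8^3 = 19628.032
Step 2: Compute denominator: 27 * eps0 * A = 27 * 8.854e-6 * 93709 = 22.401886
Step 3: Vpi = sqrt(19628.032 / 22.401886)
Vpi = 29.6 V


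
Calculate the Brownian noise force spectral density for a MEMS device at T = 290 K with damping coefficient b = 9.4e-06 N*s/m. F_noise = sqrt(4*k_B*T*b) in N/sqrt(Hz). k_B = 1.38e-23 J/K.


Step 1: Compute 4 * k_B * T * b
= 4 * 1.38e-23 * 290 * 9.4e-06
= 1.5048e-25 N^2/Hz
Step 2: F_noise = sqrt(1.5048e-25)
F_noise = 3.88e-13 N/sqrt(Hz)


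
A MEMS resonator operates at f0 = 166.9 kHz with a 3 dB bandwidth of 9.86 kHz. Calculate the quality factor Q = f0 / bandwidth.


Step 1: Q = f0 / bandwidth
Step 2: Q = 166.9 / 9.86
Q = 16.9


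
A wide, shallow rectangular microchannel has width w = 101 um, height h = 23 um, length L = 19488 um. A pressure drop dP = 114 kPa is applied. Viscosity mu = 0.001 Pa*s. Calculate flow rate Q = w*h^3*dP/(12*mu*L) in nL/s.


Step 1: Convert all dimensions to SI (meters).
w = 101e-6 m, h = 23e-6 m, L = 19488e-6 m, dP = 114e3 Pa
Step 2: Q = w * h^3 * dP / (12 * mu * L)
Q = 101e-6 * (23e-6)^3 * 114e3 / (12 * 0.001 * 19488e-6) = 5.9904744e-10 m^3/s
Step 3: Convert Q from m^3/s to nL/s (1 m^3 = 1e12 nL, so multiply by 1e12).
Q = 599.047 nL/s


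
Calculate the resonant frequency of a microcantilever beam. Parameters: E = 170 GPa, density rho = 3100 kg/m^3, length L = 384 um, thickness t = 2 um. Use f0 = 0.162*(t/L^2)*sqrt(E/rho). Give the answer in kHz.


Step 1: Convert units to SI.
t_SI = 2e-6 m, L_SI = 384e-6 m
Step 2: Calculate sqrt(E/rho).
sqrt(170e9 / 3100) = 7405.32 m/s
Step 3: Compute f0.
f0 = 0.162 * 2e-6 / (384e-6)^2 * 7405.32 = 16271.5 Hz = 16.27 kHz


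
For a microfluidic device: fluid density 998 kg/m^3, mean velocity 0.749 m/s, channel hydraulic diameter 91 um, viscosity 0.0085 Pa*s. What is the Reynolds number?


Step 1: Convert Dh to meters: Dh = 91e-6 m
Step 2: Re = rho * v * Dh / mu
Re = 998 * 0.749 * 91e-6 / 0.0085
Re = 8.003


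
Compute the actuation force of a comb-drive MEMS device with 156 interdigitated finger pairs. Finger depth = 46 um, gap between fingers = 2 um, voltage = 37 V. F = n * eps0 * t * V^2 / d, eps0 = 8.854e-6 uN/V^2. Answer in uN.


Step 1: Parameters: n=156, eps0=8.854e-6 uN/V^2, t=46 um, V=37 V, d=2 um
Step 2: V^2 = 1369
Step 3: F = 156 * 8.854e-6 * 46 * 1369 / 2
F = 43.491 uN


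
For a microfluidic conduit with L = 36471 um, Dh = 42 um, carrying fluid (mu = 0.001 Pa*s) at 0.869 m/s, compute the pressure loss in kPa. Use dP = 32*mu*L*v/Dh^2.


Step 1: Convert to SI: L = 36471e-6 m, Dh = 42e-6 m
Step 2: dP = 32 * 0.001 * 36471e-6 * 0.869 / (42e-6)^2
Step 3: dP = 574935.13 Pa
Step 4: Convert to kPa: dP = 574.94 kPa


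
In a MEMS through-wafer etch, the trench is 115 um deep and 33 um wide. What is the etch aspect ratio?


Step 1: AR = depth / width
Step 2: AR = 115 / 33
AR = 3.5


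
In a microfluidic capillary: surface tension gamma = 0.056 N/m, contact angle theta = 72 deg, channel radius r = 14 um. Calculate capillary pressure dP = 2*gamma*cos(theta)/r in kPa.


Step 1: cos(72 deg) = 0.309
Step 2: Convert r to m: r = 14e-6 m
Step 3: dP = 2 * 0.056 * 0.309 / 14e-6 = 2472.0 Pa
Step 4: Convert Pa to kPa (divide by 1000).
dP = 2.47 kPa


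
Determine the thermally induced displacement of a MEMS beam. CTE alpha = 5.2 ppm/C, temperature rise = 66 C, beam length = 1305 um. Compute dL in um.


Step 1: Convert CTE: alpha = 5.2 ppm/C = 5.2e-6 /C
Step 2: dL = 5.2e-6 * 66 * 1305
dL = 0.4479 um


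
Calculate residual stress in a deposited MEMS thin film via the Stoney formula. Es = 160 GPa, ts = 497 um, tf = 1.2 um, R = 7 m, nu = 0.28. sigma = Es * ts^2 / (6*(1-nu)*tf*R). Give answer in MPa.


Step 1: Compute numerator: Es * ts^2 = 160 * 497^2 = 39521440 (GPa*um^2)
Step 2: Compute denominator (R in um): 6*(1-nu)*tf*R = 6*0.72*1.2*7e6 = 36288000.0 (um^2)
Step 3: sigma (GPa) = 39521440 / 36288000.0 = 1.089105e+00 GPa
Step 4: Convert to MPa (x1000): sigma = 1089.1 MPa


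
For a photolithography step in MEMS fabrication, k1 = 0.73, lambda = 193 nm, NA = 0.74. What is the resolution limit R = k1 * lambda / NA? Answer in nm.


Step 1: Identify values: k1 = 0.73, lambda = 193 nm, NA = 0.74
Step 2: R = k1 * lambda / NA
R = 0.73 * 193 / 0.74
R = 190.4 nm


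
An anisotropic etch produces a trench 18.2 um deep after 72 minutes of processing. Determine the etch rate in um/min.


Step 1: Etch rate = depth / time
Step 2: rate = 18.2 / 72
rate = 0.253 um/min


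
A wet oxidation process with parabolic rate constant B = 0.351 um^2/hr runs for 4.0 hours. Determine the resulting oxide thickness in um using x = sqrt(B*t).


Step 1: Compute B*t = 0.351 * 4.0 = 1.404
Step 2: x = sqrt(1.404)
x = 1.185 um


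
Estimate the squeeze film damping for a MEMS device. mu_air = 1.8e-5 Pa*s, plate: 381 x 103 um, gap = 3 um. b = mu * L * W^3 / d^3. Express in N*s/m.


Step 1: Convert to SI.
L = 381e-6 m, W = 103e-6 m, d = 3e-6 m
Step 2: W^3 = (103e-6)^3 = 1.09e-12 m^3
Step 3: d^3 = (3e-6)^3 = 2.70e-17 m^3
Step 4: b = 1.8e-5 * 381e-6 * 1.09e-12 / 2.70e-17
b = 2.78e-04 N*s/m


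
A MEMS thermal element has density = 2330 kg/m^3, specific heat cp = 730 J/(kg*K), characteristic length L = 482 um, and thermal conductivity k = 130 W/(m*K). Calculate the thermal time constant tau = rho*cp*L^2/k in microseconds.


Step 1: Convert L to m: L = 482e-6 m
Step 2: L^2 = (482e-6)^2 = 2.32324e-07 m^2
Step 3: tau = 2330 * 730 * 2.32324e-07 / 130 = 3.03969147e-03 s
Step 4: Convert to microseconds (multiply by 1e6).
tau = 3039.691 us


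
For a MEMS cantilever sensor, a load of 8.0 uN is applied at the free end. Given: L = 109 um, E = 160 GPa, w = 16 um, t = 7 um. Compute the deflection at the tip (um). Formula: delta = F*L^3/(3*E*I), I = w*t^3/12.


Step 1: Calculate the second moment of area.
I = w * t^3 / 12 = 16 * 7^3 / 12 = 457.3333 um^4
Step 2: Convert E to consistent units (1 GPa = 1000 uN/um^2).
E = 160 GPa = 160000 uN/um^2
Step 3: Calculate tip deflection.
delta = F * L^3 / (3 * E * I)
delta = 8.0 * 109^3 / (3 * 160000 * 457.3333)
delta = 0.0472 um


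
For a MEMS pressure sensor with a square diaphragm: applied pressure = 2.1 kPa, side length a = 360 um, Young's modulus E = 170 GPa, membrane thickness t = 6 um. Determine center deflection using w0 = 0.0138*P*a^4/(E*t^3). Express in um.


Step 1: Convert pressure to compatible units (E is in GPa, so P in GPa).
P = 2.1 kPa = 2.1e-6 GPa
Step 2: Compute numerator: 0.0138 * P * a^4.
a^4 = 360^4 = 16796160000
numerator = 0.0138 * 2.1e-6 * 16796160000 = 4.8675e+02
Step 3: Compute denominator: E * t^3 = 170 * 6^3 = 36720
Step 4: w0 = numerator / denominator = 4.8675e+02 / 36720 = 0.0133 um


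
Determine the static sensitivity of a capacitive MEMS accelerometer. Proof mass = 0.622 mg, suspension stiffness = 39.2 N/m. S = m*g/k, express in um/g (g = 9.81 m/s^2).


Step 1: Convert mass: m = 0.622 mg = 6.22e-07 kg
Step 2: S = m * g / k = 6.22e-07 * 9.81 / 39.2
Step 3: S = 1.56e-07 m/g
Step 4: Convert to um/g: S = 0.156 um/g


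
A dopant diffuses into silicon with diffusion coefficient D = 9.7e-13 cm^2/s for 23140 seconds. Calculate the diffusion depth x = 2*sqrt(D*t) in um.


Step 1: Compute D*t = 9.7e-13 * 23140 = 2.24458e-08 cm^2
Step 2: sqrt(D*t) = 1.49819e-04 cm
Step 3: x = 2 * 1.49819e-04 cm = 2.99638e-04 cm
Step 4: Convert to um (1 cm = 1e4 um): x = 2.996 um


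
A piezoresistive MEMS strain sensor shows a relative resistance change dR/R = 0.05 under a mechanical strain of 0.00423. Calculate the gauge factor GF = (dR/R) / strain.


Step 1: Identify values.
dR/R = 0.05, strain = 0.00423
Step 2: GF = (dR/R) / strain = 0.05 / 0.00423
GF = 11.8


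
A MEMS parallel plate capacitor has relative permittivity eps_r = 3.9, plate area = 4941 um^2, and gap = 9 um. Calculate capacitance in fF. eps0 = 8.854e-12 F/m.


Step 1: Convert area to m^2: A = 4941e-12 m^2
Step 2: Convert gap to m: d = 9e-6 m
Step 3: C = eps0 * eps_r * A / d
C = 8.854e-12 * 3.9 * 4941e-12 / 9e-6
Step 4: Convert to fF (multiply by 1e15).
C = 18.96 fF


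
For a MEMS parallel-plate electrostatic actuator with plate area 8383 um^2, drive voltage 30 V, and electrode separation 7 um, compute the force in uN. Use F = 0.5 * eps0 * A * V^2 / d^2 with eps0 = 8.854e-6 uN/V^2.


Step 1: Identify parameters.
eps0 = 8.854e-6 uN/V^2, A = 8383 um^2, V = 30 V, d = 7 um
Step 2: Compute V^2 = 30^2 = 900
Step 3: Compute d^2 = 7^2 = 49
Step 4: F = 0.5 * 8.854e-6 * 8383 * 900 / 49
F = 0.682 uN


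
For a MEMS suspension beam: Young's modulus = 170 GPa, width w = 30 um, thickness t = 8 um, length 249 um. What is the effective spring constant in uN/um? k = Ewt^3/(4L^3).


Step 1: Convert E to consistent units (1 GPa = 1000 uN/um^2).
E = 170 GPa = 170000 uN/um^2
Step 2: Compute t^3 = 8^3 = 512
Step 3: Compute L^3 = 249^3 = 15438249
Step 4: k = 170000 * 30 * 512 / (4 * 15438249)
k = 42.2846 uN/um


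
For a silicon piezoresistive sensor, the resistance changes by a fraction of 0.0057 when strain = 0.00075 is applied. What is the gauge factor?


Step 1: Identify values.
dR/R = 0.0057, strain = 0.00075
Step 2: GF = (dR/R) / strain = 0.0057 / 0.00075
GF = 7.6


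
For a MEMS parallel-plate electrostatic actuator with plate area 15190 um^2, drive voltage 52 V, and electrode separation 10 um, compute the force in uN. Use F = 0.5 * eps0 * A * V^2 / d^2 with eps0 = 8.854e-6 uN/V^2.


Step 1: Identify parameters.
eps0 = 8.854e-6 uN/V^2, A = 15190 um^2, V = 52 V, d = 10 um
Step 2: Compute V^2 = 52^2 = 2704
Step 3: Compute d^2 = 10^2 = 100
Step 4: F = 0.5 * 8.854e-6 * 15190 * 2704 / 100
F = 1.818 uN


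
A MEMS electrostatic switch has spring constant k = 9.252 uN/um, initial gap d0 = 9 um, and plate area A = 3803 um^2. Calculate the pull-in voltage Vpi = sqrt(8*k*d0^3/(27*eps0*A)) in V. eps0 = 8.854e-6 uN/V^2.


Step 1: Compute numerator: 8 * k * d0^3 = 8 * 9.252 * 9^3 = 53957.664
Step 2: Compute denominator: 27 * eps0 * A = 27 * 8.854e-6 * 3803 = 0.909138
Step 3: Vpi = sqrt(53957.664 / 0.909138)
Vpi = 243.62 V


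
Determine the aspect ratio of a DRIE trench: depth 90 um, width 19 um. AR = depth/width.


Step 1: AR = depth / width
Step 2: AR = 90 / 19
AR = 4.7


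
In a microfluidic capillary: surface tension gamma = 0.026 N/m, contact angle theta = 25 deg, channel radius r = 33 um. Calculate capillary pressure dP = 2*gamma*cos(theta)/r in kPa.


Step 1: cos(25 deg) = 0.9063
Step 2: Convert r to m: r = 33e-6 m
Step 3: dP = 2 * 0.026 * 0.9063 / 33e-6 = 1428.1 Pa
Step 4: Convert Pa to kPa (divide by 1000).
dP = 1.43 kPa


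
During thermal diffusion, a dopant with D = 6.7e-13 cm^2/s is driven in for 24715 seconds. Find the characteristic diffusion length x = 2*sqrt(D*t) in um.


Step 1: Compute D*t = 6.7e-13 * 24715 = 1.655905e-08 cm^2
Step 2: sqrt(D*t) = 1.28682e-04 cm
Step 3: x = 2 * 1.28682e-04 cm = 2.57364e-04 cm
Step 4: Convert to um (1 cm = 1e4 um): x = 2.574 um


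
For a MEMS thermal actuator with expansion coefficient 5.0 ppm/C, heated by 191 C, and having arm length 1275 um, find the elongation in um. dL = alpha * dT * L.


Step 1: Convert CTE: alpha = 5.0 ppm/C = 5.0e-6 /C
Step 2: dL = 5.0e-6 * 191 * 1275
dL = 1.2176 um


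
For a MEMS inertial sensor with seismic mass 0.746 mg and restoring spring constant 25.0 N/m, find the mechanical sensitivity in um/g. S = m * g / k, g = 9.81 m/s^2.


Step 1: Convert mass: m = 0.746 mg = 7.46e-07 kg
Step 2: S = m * g / k = 7.46e-07 * 9.81 / 25.0
Step 3: S = 2.93e-07 m/g
Step 4: Convert to um/g: S = 0.293 um/g


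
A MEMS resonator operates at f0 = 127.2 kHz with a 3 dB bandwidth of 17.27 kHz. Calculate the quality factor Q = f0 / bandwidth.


Step 1: Q = f0 / bandwidth
Step 2: Q = 127.2 / 17.27
Q = 7.4


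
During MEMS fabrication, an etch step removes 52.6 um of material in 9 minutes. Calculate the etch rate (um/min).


Step 1: Etch rate = depth / time
Step 2: rate = 52.6 / 9
rate = 5.844 um/min


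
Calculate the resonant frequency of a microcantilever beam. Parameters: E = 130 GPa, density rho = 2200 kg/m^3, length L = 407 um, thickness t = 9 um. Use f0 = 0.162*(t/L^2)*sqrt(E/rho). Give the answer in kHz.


Step 1: Convert units to SI.
t_SI = 9e-6 m, L_SI = 407e-6 m
Step 2: Calculate sqrt(E/rho).
sqrt(130e9 / 2200) = 7687.06 m/s
Step 3: Compute f0.
f0 = 0.162 * 9e-6 / (407e-6)^2 * 7687.06 = 67659.5 Hz = 67.66 kHz


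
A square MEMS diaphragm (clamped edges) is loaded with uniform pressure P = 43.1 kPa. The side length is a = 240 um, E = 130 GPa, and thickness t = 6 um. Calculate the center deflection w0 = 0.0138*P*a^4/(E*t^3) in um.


Step 1: Convert pressure to compatible units (E is in GPa, so P in GPa).
P = 43.1 kPa = 43.1e-6 GPa
Step 2: Compute numerator: 0.0138 * P * a^4.
a^4 = 240^4 = 3317760000
numerator = 0.0138 * 43.1e-6 * 3317760000 = 1.9733e+03
Step 3: Compute denominator: E * t^3 = 130 * 6^3 = 28080
Step 4: w0 = numerator / denominator = 1.9733e+03 / 28080 = 0.0703 um


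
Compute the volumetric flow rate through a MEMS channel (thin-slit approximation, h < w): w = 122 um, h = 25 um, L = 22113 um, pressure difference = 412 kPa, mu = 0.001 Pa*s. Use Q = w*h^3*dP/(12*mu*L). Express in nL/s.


Step 1: Convert all dimensions to SI (meters).
w = 122e-6 m, h = 25e-6 m, L = 22113e-6 m, dP = 412e3 Pa
Step 2: Q = w * h^3 * dP / (12 * mu * L)
Q = 122e-6 * (25e-6)^3 * 412e3 / (12 * 0.001 * 22113e-6) = 2.95970319e-09 m^3/s
Step 3: Convert Q from m^3/s to nL/s (1 m^3 = 1e12 nL, so multiply by 1e12).
Q = 2959.703 nL/s


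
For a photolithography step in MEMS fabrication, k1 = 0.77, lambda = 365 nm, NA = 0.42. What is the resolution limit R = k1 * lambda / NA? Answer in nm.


Step 1: Identify values: k1 = 0.77, lambda = 365 nm, NA = 0.42
Step 2: R = k1 * lambda / NA
R = 0.77 * 365 / 0.42
R = 669.2 nm


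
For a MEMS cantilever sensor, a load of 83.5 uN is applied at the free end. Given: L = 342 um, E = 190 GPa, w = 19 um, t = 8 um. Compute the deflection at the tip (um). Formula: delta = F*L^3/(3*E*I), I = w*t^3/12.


Step 1: Calculate the second moment of area.
I = w * t^3 / 12 = 19 * 8^3 / 12 = 810.6667 um^4
Step 2: Convert E to consistent units (1 GPa = 1000 uN/um^2).
E = 190 GPa = 190000 uN/um^2
Step 3: Calculate tip deflection.
delta = F * L^3 / (3 * E * I)
delta = 83.5 * 342^3 / (3 * 190000 * 810.6667)
delta = 7.2285 um


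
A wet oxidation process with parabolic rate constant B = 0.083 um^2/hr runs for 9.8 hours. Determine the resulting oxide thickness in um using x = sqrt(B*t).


Step 1: Compute B*t = 0.083 * 9.8 = 0.8134
Step 2: x = sqrt(0.8134)
x = 0.902 um


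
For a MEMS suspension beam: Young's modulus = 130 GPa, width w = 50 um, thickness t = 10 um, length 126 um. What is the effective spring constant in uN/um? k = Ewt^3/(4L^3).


Step 1: Convert E to consistent units (1 GPa = 1000 uN/um^2).
E = 130 GPa = 130000 uN/um^2
Step 2: Compute t^3 = 10^3 = 1000
Step 3: Compute L^3 = 126^3 = 2000376
Step 4: k = 130000 * 50 * 1000 / (4 * 2000376)
k = 812.3473 uN/um


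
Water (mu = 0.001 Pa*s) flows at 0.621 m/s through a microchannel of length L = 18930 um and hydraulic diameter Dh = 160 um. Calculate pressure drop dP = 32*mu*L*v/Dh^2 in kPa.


Step 1: Convert to SI: L = 18930e-6 m, Dh = 160e-6 m
Step 2: dP = 32 * 0.001 * 18930e-6 * 0.621 / (160e-6)^2
Step 3: dP = 14694.41 Pa
Step 4: Convert to kPa: dP = 14.69 kPa


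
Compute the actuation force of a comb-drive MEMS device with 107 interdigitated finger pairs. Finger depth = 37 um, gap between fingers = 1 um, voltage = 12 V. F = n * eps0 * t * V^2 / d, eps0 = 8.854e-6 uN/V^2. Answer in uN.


Step 1: Parameters: n=107, eps0=8.854e-6 uN/V^2, t=37 um, V=12 V, d=1 um
Step 2: V^2 = 144
Step 3: F = 107 * 8.854e-6 * 37 * 144 / 1
F = 5.048 uN


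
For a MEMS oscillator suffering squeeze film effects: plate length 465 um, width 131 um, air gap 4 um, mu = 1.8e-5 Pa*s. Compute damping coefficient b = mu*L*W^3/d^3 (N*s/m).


Step 1: Convert to SI.
L = 465e-6 m, W = 131e-6 m, d = 4e-6 m
Step 2: W^3 = (131e-6)^3 = 2.25e-12 m^3
Step 3: d^3 = (4e-6)^3 = 6.40e-17 m^3
Step 4: b = 1.8e-5 * 465e-6 * 2.25e-12 / 6.40e-17
b = 2.94e-04 N*s/m


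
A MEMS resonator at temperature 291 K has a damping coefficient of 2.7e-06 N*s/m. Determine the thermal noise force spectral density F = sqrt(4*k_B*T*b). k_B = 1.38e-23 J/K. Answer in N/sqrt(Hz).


Step 1: Compute 4 * k_B * T * b
= 4 * 1.38e-23 * 291 * 2.7e-06
= 4.3371e-26 N^2/Hz
Step 2: F_noise = sqrt(4.3371e-26)
F_noise = 2.08e-13 N/sqrt(Hz)


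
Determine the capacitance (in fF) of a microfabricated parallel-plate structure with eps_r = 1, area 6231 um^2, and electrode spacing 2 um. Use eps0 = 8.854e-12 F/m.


Step 1: Convert area to m^2: A = 6231e-12 m^2
Step 2: Convert gap to m: d = 2e-6 m
Step 3: C = eps0 * eps_r * A / d
C = 8.854e-12 * 1 * 6231e-12 / 2e-6
Step 4: Convert to fF (multiply by 1e15).
C = 27.58 fF


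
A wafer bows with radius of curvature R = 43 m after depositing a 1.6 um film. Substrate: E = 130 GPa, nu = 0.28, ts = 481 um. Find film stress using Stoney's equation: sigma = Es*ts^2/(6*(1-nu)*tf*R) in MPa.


Step 1: Compute numerator: Es * ts^2 = 130 * 481^2 = 30076930 (GPa*um^2)
Step 2: Compute denominator (R in um): 6*(1-nu)*tf*R = 6*0.72*1.6*43e6 = 297216000.0 (um^2)
Step 3: sigma (GPa) = 30076930 / 297216000.0 = 1.01196e-01 GPa
Step 4: Convert to MPa (x1000): sigma = 101.2 MPa


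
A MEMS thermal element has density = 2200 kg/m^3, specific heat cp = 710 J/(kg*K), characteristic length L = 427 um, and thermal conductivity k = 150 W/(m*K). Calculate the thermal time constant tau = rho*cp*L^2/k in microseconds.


Step 1: Convert L to m: L = 427e-6 m
Step 2: L^2 = (427e-6)^2 = 1.82329e-07 m^2
Step 3: tau = 2200 * 710 * 1.82329e-07 / 150 = 1.89865265e-03 s
Step 4: Convert to microseconds (multiply by 1e6).
tau = 1898.653 us


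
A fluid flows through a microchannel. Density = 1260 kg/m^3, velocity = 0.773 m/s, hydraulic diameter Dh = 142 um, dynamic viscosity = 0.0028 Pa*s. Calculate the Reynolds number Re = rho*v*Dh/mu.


Step 1: Convert Dh to meters: Dh = 142e-6 m
Step 2: Re = rho * v * Dh / mu
Re = 1260 * 0.773 * 142e-6 / 0.0028
Re = 49.395


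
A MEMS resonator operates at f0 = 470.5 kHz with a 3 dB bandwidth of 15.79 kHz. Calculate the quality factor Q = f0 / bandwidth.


Step 1: Q = f0 / bandwidth
Step 2: Q = 470.5 / 15.79
Q = 29.8


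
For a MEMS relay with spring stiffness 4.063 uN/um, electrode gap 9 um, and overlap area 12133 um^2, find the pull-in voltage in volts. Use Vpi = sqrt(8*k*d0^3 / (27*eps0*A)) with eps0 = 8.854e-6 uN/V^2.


Step 1: Compute numerator: 8 * k * d0^3 = 8 * 4.063 * 9^3 = 23695.416
Step 2: Compute denominator: 27 * eps0 * A = 27 * 8.854e-6 * 12133 = 2.900491
Step 3: Vpi = sqrt(23695.416 / 2.900491)
Vpi = 90.39 V


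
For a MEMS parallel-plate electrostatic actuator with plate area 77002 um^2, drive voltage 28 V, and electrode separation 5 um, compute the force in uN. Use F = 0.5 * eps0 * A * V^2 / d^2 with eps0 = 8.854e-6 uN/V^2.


Step 1: Identify parameters.
eps0 = 8.854e-6 uN/V^2, A = 77002 um^2, V = 28 V, d = 5 um
Step 2: Compute V^2 = 28^2 = 784
Step 3: Compute d^2 = 5^2 = 25
Step 4: F = 0.5 * 8.854e-6 * 77002 * 784 / 25
F = 10.69 uN


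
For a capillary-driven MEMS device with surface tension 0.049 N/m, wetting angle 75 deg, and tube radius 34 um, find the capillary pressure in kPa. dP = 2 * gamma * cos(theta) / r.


Step 1: cos(75 deg) = 0.2588
Step 2: Convert r to m: r = 34e-6 m
Step 3: dP = 2 * 0.049 * 0.2588 / 34e-6 = 746.0 Pa
Step 4: Convert Pa to kPa (divide by 1000).
dP = 0.75 kPa


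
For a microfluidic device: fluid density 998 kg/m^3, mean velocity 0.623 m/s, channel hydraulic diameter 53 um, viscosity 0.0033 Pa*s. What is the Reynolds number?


Step 1: Convert Dh to meters: Dh = 53e-6 m
Step 2: Re = rho * v * Dh / mu
Re = 998 * 0.623 * 53e-6 / 0.0033
Re = 9.986


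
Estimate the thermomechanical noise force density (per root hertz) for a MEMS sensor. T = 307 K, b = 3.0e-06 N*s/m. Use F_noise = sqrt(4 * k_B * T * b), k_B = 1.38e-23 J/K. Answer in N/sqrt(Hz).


Step 1: Compute 4 * k_B * T * b
= 4 * 1.38e-23 * 307 * 3.0e-06
= 5.0839e-26 N^2/Hz
Step 2: F_noise = sqrt(5.0839e-26)
F_noise = 2.25e-13 N/sqrt(Hz)


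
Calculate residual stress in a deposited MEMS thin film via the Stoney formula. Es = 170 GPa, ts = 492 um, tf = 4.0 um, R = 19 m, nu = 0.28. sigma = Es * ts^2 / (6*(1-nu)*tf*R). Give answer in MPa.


Step 1: Compute numerator: Es * ts^2 = 170 * 492^2 = 41150880 (GPa*um^2)
Step 2: Compute denominator (R in um): 6*(1-nu)*tf*R = 6*0.72*4.0*19e6 = 328320000.0 (um^2)
Step 3: sigma (GPa) = 41150880 / 328320000.0 = 1.25338e-01 GPa
Step 4: Convert to MPa (x1000): sigma = 125.3 MPa


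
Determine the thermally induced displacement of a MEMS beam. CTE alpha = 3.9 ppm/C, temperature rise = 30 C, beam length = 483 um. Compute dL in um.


Step 1: Convert CTE: alpha = 3.9 ppm/C = 3.9e-6 /C
Step 2: dL = 3.9e-6 * 30 * 483
dL = 0.0565 um


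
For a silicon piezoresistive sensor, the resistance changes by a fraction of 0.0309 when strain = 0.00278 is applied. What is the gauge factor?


Step 1: Identify values.
dR/R = 0.0309, strain = 0.00278
Step 2: GF = (dR/R) / strain = 0.0309 / 0.00278
GF = 11.1


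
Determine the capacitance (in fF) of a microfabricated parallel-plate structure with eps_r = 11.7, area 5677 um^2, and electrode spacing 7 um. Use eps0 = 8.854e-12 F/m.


Step 1: Convert area to m^2: A = 5677e-12 m^2
Step 2: Convert gap to m: d = 7e-6 m
Step 3: C = eps0 * eps_r * A / d
C = 8.854e-12 * 11.7 * 5677e-12 / 7e-6
Step 4: Convert to fF (multiply by 1e15).
C = 84.01 fF


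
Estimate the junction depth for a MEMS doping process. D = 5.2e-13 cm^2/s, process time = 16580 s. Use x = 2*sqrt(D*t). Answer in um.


Step 1: Compute D*t = 5.2e-13 * 16580 = 8.6216e-09 cm^2
Step 2: sqrt(D*t) = 9.28526e-05 cm
Step 3: x = 2 * 9.28526e-05 cm = 1.857052e-04 cm
Step 4: Convert to um (1 cm = 1e4 um): x = 1.857 um


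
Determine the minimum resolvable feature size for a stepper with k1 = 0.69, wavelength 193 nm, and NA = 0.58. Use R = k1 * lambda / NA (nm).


Step 1: Identify values: k1 = 0.69, lambda = 193 nm, NA = 0.58
Step 2: R = k1 * lambda / NA
R = 0.69 * 193 / 0.58
R = 229.6 nm


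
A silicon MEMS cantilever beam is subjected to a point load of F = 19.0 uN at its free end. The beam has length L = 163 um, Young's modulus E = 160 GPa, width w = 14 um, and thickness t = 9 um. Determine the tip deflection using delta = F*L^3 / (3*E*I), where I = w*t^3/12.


Step 1: Calculate the second moment of area.
I = w * t^3 / 12 = 14 * 9^3 / 12 = 850.5 um^4
Step 2: Convert E to consistent units (1 GPa = 1000 uN/um^2).
E = 160 GPa = 160000 uN/um^2
Step 3: Calculate tip deflection.
delta = F * L^3 / (3 * E * I)
delta = 19.0 * 163^3 / (3 * 160000 * 850.5)
delta = 0.2016 um


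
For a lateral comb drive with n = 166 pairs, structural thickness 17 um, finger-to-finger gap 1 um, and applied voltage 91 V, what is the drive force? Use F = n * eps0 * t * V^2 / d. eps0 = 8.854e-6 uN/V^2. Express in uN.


Step 1: Parameters: n=166, eps0=8.854e-6 uN/V^2, t=17 um, V=91 V, d=1 um
Step 2: V^2 = 8281
Step 3: F = 166 * 8.854e-6 * 17 * 8281 / 1
F = 206.909 uN


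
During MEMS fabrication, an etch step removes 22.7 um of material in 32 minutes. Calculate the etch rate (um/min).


Step 1: Etch rate = depth / time
Step 2: rate = 22.7 / 32
rate = 0.709 um/min


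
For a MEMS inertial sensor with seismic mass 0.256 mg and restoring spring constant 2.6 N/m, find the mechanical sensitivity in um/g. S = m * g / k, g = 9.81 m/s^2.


Step 1: Convert mass: m = 0.256 mg = 2.56e-07 kg
Step 2: S = m * g / k = 2.56e-07 * 9.81 / 2.6
Step 3: S = 9.66e-07 m/g
Step 4: Convert to um/g: S = 0.966 um/g


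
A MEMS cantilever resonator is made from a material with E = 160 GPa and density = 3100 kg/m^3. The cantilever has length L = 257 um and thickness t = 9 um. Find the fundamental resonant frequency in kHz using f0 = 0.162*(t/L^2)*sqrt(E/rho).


Step 1: Convert units to SI.
t_SI = 9e-6 m, L_SI = 257e-6 m
Step 2: Calculate sqrt(E/rho).
sqrt(160e9 / 3100) = 7184.21 m/s
Step 3: Compute f0.
f0 = 0.162 * 9e-6 / (257e-6)^2 * 7184.21 = 158588.0 Hz = 158.59 kHz


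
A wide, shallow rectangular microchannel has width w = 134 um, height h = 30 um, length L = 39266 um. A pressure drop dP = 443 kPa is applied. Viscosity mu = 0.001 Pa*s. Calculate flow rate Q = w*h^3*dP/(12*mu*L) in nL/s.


Step 1: Convert all dimensions to SI (meters).
w = 134e-6 m, h = 30e-6 m, L = 39266e-6 m, dP = 443e3 Pa
Step 2: Q = w * h^3 * dP / (12 * mu * L)
Q = 134e-6 * (30e-6)^3 * 443e3 / (12 * 0.001 * 39266e-6) = 3.40153059e-09 m^3/s
Step 3: Convert Q from m^3/s to nL/s (1 m^3 = 1e12 nL, so multiply by 1e12).
Q = 3401.531 nL/s


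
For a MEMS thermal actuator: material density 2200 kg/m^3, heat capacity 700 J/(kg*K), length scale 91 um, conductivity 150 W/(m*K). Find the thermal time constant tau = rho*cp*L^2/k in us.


Step 1: Convert L to m: L = 91e-6 m
Step 2: L^2 = (91e-6)^2 = 8.281e-09 m^2
Step 3: tau = 2200 * 700 * 8.281e-09 / 150 = 8.501827e-05 s
Step 4: Convert to microseconds (multiply by 1e6).
tau = 85.018 us


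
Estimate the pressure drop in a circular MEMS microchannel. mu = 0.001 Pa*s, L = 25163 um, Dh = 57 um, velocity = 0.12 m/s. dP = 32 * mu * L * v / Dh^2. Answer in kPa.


Step 1: Convert to SI: L = 25163e-6 m, Dh = 57e-6 m
Step 2: dP = 32 * 0.001 * 25163e-6 * 0.12 / (57e-6)^2
Step 3: dP = 29740.20 Pa
Step 4: Convert to kPa: dP = 29.74 kPa


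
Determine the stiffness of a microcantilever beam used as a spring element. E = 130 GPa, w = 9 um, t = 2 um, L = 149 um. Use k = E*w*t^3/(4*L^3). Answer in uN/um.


Step 1: Convert E to consistent units (1 GPa = 1000 uN/um^2).
E = 130 GPa = 130000 uN/um^2
Step 2: Compute t^3 = 2^3 = 8
Step 3: Compute L^3 = 149^3 = 3307949
Step 4: k = 130000 * 9 * 8 / (4 * 3307949)
k = 0.7074 uN/um


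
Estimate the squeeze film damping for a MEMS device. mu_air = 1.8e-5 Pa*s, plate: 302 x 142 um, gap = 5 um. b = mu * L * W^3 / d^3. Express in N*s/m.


Step 1: Convert to SI.
L = 302e-6 m, W = 142e-6 m, d = 5e-6 m
Step 2: W^3 = (142e-6)^3 = 2.86e-12 m^3
Step 3: d^3 = (5e-6)^3 = 1.25e-16 m^3
Step 4: b = 1.8e-5 * 302e-6 * 2.86e-12 / 1.25e-16
b = 1.25e-04 N*s/m


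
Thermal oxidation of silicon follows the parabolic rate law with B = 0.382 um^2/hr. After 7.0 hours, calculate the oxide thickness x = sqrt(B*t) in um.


Step 1: Compute B*t = 0.382 * 7.0 = 2.674
Step 2: x = sqrt(2.674)
x = 1.635 um


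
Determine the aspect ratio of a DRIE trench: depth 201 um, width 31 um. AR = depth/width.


Step 1: AR = depth / width
Step 2: AR = 201 / 31
AR = 6.5


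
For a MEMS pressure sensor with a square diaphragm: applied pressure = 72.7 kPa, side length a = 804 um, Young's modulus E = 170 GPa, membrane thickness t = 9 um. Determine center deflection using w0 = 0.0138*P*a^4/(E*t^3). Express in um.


Step 1: Convert pressure to compatible units (E is in GPa, so P in GPa).
P = 72.7 kPa = 72.7e-6 GPa
Step 2: Compute numerator: 0.0138 * P * a^4.
a^4 = 804^4 = 417853645056
numerator = 0.0138 * 72.7e-6 * 417853645056 = 4.192158e+05
Step 3: Compute denominator: E * t^3 = 170 * 9^3 = 123930
Step 4: w0 = numerator / denominator = 4.192158e+05 / 123930 = 3.3827 um


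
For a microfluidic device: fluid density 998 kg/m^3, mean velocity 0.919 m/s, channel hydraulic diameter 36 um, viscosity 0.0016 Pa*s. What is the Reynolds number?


Step 1: Convert Dh to meters: Dh = 36e-6 m
Step 2: Re = rho * v * Dh / mu
Re = 998 * 0.919 * 36e-6 / 0.0016
Re = 20.636


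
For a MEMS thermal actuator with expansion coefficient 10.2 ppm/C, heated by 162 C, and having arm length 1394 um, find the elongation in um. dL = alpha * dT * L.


Step 1: Convert CTE: alpha = 10.2 ppm/C = 10.2e-6 /C
Step 2: dL = 10.2e-6 * 162 * 1394
dL = 2.3034 um


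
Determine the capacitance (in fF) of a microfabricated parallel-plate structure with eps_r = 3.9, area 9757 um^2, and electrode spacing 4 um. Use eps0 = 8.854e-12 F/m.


Step 1: Convert area to m^2: A = 9757e-12 m^2
Step 2: Convert gap to m: d = 4e-6 m
Step 3: C = eps0 * eps_r * A / d
C = 8.854e-12 * 3.9 * 9757e-12 / 4e-6
Step 4: Convert to fF (multiply by 1e15).
C = 84.23 fF


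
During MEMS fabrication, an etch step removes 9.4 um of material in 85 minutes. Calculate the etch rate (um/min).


Step 1: Etch rate = depth / time
Step 2: rate = 9.4 / 85
rate = 0.111 um/min


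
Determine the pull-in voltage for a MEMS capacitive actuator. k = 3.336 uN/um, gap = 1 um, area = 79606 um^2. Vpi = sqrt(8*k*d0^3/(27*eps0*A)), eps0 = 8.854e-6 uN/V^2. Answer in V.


Step 1: Compute numerator: 8 * k * d0^3 = 8 * 3.336 * 1^3 = 26.688
Step 2: Compute denominator: 27 * eps0 * A = 27 * 8.854e-6 * 79606 = 19.030451
Step 3: Vpi = sqrt(26.688 / 19.030451)
Vpi = 1.18 V


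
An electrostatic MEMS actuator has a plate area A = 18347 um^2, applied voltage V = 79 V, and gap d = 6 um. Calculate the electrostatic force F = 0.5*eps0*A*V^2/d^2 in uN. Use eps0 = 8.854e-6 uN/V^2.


Step 1: Identify parameters.
eps0 = 8.854e-6 uN/V^2, A = 18347 um^2, V = 79 V, d = 6 um
Step 2: Compute V^2 = 79^2 = 6241
Step 3: Compute d^2 = 6^2 = 36
Step 4: F = 0.5 * 8.854e-6 * 18347 * 6241 / 36
F = 14.081 uN


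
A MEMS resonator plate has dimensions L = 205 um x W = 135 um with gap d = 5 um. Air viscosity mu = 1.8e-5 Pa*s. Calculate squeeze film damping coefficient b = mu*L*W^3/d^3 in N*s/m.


Step 1: Convert to SI.
L = 205e-6 m, W = 135e-6 m, d = 5e-6 m
Step 2: W^3 = (135e-6)^3 = 2.46e-12 m^3
Step 3: d^3 = (5e-6)^3 = 1.25e-16 m^3
Step 4: b = 1.8e-5 * 205e-6 * 2.46e-12 / 1.25e-16
b = 7.26e-05 N*s/m


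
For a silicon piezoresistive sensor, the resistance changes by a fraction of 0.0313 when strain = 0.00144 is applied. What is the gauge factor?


Step 1: Identify values.
dR/R = 0.0313, strain = 0.00144
Step 2: GF = (dR/R) / strain = 0.0313 / 0.00144
GF = 21.7


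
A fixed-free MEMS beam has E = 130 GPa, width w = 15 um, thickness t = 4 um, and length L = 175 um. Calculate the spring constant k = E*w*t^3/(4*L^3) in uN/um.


Step 1: Convert E to consistent units (1 GPa = 1000 uN/um^2).
E = 130 GPa = 130000 uN/um^2
Step 2: Compute t^3 = 4^3 = 64
Step 3: Compute L^3 = 175^3 = 5359375
Step 4: k = 130000 * 15 * 64 / (4 * 5359375)
k = 5.8216 uN/um


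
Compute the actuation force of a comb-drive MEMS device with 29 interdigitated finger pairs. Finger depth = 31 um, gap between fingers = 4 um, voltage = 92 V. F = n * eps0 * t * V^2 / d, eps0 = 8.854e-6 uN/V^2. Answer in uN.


Step 1: Parameters: n=29, eps0=8.854e-6 uN/V^2, t=31 um, V=92 V, d=4 um
Step 2: V^2 = 8464
Step 3: F = 29 * 8.854e-6 * 31 * 8464 / 4
F = 16.843 uN


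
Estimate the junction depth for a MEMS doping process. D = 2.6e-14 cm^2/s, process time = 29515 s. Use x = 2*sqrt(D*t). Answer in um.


Step 1: Compute D*t = 2.6e-14 * 29515 = 7.6739e-10 cm^2
Step 2: sqrt(D*t) = 2.7702e-05 cm
Step 3: x = 2 * 2.7702e-05 cm = 5.5404e-05 cm
Step 4: Convert to um (1 cm = 1e4 um): x = 0.554 um


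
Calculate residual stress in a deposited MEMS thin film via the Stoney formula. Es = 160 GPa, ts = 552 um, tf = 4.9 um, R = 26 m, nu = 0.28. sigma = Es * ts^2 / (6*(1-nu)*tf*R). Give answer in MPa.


Step 1: Compute numerator: Es * ts^2 = 160 * 552^2 = 48752640 (GPa*um^2)
Step 2: Compute denominator (R in um): 6*(1-nu)*tf*R = 6*0.72*4.9*26e6 = 550368000.0 (um^2)
Step 3: sigma (GPa) = 48752640 / 550368000.0 = 8.8582e-02 GPa
Step 4: Convert to MPa (x1000): sigma = 88.6 MPa


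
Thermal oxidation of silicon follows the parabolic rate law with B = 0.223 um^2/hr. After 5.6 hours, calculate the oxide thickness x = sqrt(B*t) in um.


Step 1: Compute B*t = 0.223 * 5.6 = 1.2488
Step 2: x = sqrt(1.2488)
x = 1.117 um


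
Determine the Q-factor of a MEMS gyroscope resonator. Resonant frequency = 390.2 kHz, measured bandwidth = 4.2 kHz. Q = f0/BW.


Step 1: Q = f0 / bandwidth
Step 2: Q = 390.2 / 4.2
Q = 92.9


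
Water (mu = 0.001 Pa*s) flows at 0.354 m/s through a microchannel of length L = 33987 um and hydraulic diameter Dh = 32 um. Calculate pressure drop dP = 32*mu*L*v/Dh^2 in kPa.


Step 1: Convert to SI: L = 33987e-6 m, Dh = 32e-6 m
Step 2: dP = 32 * 0.001 * 33987e-6 * 0.354 / (32e-6)^2
Step 3: dP = 375981.19 Pa
Step 4: Convert to kPa: dP = 375.98 kPa


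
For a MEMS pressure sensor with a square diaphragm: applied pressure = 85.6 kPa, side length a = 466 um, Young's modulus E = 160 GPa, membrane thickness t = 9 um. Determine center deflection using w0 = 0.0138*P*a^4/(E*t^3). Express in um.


Step 1: Convert pressure to compatible units (E is in GPa, so P in GPa).
P = 85.6 kPa = 85.6e-6 GPa
Step 2: Compute numerator: 0.0138 * P * a^4.
a^4 = 466^4 = 47156728336
numerator = 0.0138 * 85.6e-6 * 47156728336 = 5.57053e+04
Step 3: Compute denominator: E * t^3 = 160 * 9^3 = 116640
Step 4: w0 = numerator / denominator = 5.57053e+04 / 116640 = 0.4776 um


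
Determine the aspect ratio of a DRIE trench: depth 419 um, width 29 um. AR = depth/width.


Step 1: AR = depth / width
Step 2: AR = 419 / 29
AR = 14.4


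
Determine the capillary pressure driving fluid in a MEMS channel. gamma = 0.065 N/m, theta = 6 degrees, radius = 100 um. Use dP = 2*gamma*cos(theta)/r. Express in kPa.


Step 1: cos(6 deg) = 0.9945
Step 2: Convert r to m: r = 100e-6 m
Step 3: dP = 2 * 0.065 * 0.9945 / 100e-6 = 1292.9 Pa
Step 4: Convert Pa to kPa (divide by 1000).
dP = 1.29 kPa


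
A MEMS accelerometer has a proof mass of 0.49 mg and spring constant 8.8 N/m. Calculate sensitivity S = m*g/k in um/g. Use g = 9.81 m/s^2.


Step 1: Convert mass: m = 0.49 mg = 4.90e-07 kg
Step 2: S = m * g / k = 4.90e-07 * 9.81 / 8.8
Step 3: S = 5.46e-07 m/g
Step 4: Convert to um/g: S = 0.546 um/g
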